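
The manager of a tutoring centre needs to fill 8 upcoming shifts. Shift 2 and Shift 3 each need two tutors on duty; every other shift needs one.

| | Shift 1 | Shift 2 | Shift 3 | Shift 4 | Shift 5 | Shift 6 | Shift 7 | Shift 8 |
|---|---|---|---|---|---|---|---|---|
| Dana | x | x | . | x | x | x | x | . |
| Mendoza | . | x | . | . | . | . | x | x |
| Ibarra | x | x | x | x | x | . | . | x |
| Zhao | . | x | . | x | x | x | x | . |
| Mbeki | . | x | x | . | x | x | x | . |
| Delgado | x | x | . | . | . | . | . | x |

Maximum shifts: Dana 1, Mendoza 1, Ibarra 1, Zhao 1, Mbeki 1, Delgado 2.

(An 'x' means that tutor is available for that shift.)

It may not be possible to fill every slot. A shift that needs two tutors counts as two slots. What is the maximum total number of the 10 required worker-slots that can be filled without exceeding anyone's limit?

Total capacity across all tutors is 1+1+1+1+1+2 = 7, and 10 slots are needed, so at most 7 can be filled.
An assignment achieving 7: Shift 1→Dana, Shift 2→Delgado, Shift 3→Ibarra+Mbeki, Shift 4→Zhao, Shift 7→Mendoza, Shift 8→Delgado.
Loads: Dana 1/1, Mendoza 1/1, Ibarra 1/1, Zhao 1/1, Mbeki 1/1, Delgado 2/2.

7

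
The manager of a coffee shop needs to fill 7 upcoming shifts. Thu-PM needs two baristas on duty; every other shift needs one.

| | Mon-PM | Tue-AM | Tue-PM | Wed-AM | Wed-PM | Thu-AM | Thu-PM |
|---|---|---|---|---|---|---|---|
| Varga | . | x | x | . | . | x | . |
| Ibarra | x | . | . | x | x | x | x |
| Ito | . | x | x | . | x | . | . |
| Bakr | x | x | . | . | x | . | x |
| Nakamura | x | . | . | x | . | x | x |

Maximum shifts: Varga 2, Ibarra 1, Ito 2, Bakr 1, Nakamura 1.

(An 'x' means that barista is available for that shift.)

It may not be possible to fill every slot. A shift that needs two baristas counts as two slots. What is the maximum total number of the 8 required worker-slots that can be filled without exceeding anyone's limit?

Total capacity across all baristas is 2+1+2+1+1 = 7, and 8 slots are needed, so at most 7 can be filled.
An assignment achieving 7: Mon-PM→Bakr, Tue-AM→Ito, Tue-PM→Varga, Wed-AM→Ibarra, Wed-PM→Ito, Thu-AM→Varga, Thu-PM→Nakamura.
Loads: Varga 2/2, Ibarra 1/1, Ito 2/2, Bakr 1/1, Nakamura 1/1.

7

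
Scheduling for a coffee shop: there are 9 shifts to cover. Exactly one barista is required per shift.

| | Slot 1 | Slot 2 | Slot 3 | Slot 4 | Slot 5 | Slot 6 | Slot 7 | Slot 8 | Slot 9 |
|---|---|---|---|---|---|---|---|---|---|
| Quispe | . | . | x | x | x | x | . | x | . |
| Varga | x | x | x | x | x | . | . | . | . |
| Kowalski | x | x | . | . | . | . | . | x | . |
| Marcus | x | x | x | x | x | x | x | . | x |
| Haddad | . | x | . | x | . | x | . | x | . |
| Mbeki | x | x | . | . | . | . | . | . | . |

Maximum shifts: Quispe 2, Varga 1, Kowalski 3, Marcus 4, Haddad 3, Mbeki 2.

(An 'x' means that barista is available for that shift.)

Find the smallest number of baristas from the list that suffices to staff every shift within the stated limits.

9 slots to fill and no one can take more than 4, so at least ⌈9/4⌉ = 3 baristas are needed.
Quispe, Kowalski, and Marcus alone can cover everything: Slot 1→Kowalski, Slot 2→Kowalski, Slot 3→Quispe, Slot 4→Quispe, Slot 5→Marcus, Slot 6→Marcus, Slot 7→Marcus, Slot 8→Kowalski, Slot 9→Marcus.

3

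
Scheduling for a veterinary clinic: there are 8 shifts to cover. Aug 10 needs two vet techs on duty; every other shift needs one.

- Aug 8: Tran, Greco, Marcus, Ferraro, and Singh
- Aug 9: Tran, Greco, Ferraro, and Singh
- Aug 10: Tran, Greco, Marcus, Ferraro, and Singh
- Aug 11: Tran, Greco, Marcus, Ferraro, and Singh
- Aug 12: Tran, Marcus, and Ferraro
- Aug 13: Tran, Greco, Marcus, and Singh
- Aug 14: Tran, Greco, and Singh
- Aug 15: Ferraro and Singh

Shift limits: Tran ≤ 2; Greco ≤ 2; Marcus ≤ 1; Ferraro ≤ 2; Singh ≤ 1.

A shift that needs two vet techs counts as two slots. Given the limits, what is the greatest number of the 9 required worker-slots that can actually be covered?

8

Total capacity across all vet techs is 2+2+1+2+1 = 8, and 9 slots are needed, so at most 8 can be filled.
An assignment achieving 8: Aug 8→Marcus, Aug 9→Greco, Aug 10→Ferraro+Singh, Aug 12→Tran, Aug 13→Greco, Aug 14→Tran, Aug 15→Ferraro.
Loads: Tran 2/2, Greco 2/2, Marcus 1/1, Ferraro 2/2, Singh 1/1.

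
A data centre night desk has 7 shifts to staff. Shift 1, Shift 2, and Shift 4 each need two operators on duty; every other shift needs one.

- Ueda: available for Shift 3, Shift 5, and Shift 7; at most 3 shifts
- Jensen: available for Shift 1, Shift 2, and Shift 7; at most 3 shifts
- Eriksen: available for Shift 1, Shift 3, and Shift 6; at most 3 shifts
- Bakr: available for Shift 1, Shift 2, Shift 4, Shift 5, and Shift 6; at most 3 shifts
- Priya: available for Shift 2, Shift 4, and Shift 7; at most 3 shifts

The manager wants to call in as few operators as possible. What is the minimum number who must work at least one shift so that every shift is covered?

4

10 slots to fill and no one can take more than 3, so at least ⌈10/3⌉ = 4 operators are needed.
Ueda, Jensen, Bakr, and Priya alone can cover everything: Shift 1→Jensen+Bakr, Shift 2→Jensen+Priya, Shift 3→Ueda, Shift 4→Bakr+Priya, Shift 5→Ueda, Shift 6→Bakr, Shift 7→Ueda.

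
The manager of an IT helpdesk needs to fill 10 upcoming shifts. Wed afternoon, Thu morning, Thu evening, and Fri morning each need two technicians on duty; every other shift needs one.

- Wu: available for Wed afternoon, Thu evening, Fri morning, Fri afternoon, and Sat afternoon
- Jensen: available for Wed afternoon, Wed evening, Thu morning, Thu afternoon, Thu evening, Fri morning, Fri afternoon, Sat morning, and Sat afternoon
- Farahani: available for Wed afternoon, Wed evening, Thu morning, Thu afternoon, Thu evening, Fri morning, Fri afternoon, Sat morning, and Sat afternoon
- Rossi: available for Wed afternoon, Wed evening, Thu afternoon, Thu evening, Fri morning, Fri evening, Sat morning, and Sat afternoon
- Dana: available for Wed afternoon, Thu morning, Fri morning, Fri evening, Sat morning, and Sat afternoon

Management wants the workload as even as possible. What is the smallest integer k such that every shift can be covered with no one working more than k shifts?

3

With 5 technicians and 14 worker-slots to fill, someone must work at least ⌈14/5⌉ = 3 shifts, so k ≥ 3.
k = 3 works: Wed afternoon→Rossi+Dana, Wed evening→Jensen, Thu morning→Jensen+Farahani, Thu afternoon→Jensen, Thu evening→Wu+Farahani, Fri morning→Rossi+Dana, Fri afternoon→Wu, Fri evening→Rossi, Sat morning→Farahani, Sat afternoon→Wu.
Loads: Wu 3, Jensen 3, Farahani 3, Rossi 3, Dana 2 — all ≤ 3.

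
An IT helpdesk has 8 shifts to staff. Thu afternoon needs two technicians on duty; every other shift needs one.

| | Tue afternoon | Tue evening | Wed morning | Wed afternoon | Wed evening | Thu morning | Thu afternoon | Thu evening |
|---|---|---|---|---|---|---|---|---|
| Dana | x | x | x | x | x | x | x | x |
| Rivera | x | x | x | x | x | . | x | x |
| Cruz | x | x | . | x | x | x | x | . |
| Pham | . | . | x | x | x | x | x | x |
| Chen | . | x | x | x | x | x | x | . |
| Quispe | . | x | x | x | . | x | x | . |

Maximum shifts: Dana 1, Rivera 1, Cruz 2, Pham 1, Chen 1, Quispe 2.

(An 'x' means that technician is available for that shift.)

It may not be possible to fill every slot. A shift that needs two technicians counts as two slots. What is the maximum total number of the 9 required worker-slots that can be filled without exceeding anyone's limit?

8

Total capacity across all technicians is 1+1+2+1+1+2 = 8, and 9 slots are needed, so at most 8 can be filled.
An assignment achieving 8: Tue afternoon→Dana, Tue evening→Cruz, Wed morning→Pham, Wed afternoon→Quispe, Wed evening→Cruz, Thu morning→Chen, Thu afternoon→Quispe, Thu evening→Rivera.
Loads: Dana 1/1, Rivera 1/1, Cruz 2/2, Pham 1/1, Chen 1/1, Quispe 2/2.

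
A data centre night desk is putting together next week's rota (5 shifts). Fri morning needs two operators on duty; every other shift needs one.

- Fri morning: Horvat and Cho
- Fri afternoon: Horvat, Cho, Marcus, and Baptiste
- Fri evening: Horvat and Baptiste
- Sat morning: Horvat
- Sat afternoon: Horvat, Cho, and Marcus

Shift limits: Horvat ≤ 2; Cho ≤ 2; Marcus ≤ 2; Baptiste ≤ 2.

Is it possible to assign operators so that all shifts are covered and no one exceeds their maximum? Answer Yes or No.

Fri morning can only be covered by Horvat and Cho, so that assignment is forced.
Sat morning can only be covered by Horvat, so that assignment is forced.
One valid schedule: Fri morning→Horvat+Cho, Fri afternoon→Marcus, Fri evening→Baptiste, Sat morning→Horvat, Sat afternoon→Cho.
Loads: Horvat 2/2, Cho 2/2, Marcus 1/2, Baptiste 1/2 — all within limits.

Yes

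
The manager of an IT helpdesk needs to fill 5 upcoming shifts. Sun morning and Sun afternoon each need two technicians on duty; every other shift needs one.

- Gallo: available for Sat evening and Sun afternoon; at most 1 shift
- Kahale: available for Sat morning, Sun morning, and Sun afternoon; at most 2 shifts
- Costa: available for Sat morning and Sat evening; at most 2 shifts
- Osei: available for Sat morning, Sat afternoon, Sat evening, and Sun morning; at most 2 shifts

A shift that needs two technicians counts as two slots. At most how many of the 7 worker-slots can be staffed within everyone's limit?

7

Total capacity across all technicians is 1+2+2+2 = 7, and 7 slots are needed, so at most 7 can be filled.
An assignment achieving 7: Sat morning→Costa, Sat afternoon→Osei, Sat evening→Costa, Sun morning→Kahale+Osei, Sun afternoon→Gallo+Kahale.
Loads: Gallo 1/1, Kahale 2/2, Costa 2/2, Osei 2/2.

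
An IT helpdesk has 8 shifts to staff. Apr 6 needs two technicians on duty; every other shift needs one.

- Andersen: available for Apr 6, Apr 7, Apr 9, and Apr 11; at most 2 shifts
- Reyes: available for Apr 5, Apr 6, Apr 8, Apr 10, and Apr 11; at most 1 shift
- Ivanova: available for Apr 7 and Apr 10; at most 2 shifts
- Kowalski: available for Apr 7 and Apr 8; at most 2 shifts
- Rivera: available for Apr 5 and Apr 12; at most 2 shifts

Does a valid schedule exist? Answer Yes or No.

No

Total capacity is 9 and 9 slots are needed, so capacity alone doesn't rule it out.
Shifts {Apr 6, Apr 9, Apr 11} need 4 worker-slots in total, but the technicians available for any of those shifts (Andersen and Reyes) can supply at most 3 among them. So no valid schedule exists.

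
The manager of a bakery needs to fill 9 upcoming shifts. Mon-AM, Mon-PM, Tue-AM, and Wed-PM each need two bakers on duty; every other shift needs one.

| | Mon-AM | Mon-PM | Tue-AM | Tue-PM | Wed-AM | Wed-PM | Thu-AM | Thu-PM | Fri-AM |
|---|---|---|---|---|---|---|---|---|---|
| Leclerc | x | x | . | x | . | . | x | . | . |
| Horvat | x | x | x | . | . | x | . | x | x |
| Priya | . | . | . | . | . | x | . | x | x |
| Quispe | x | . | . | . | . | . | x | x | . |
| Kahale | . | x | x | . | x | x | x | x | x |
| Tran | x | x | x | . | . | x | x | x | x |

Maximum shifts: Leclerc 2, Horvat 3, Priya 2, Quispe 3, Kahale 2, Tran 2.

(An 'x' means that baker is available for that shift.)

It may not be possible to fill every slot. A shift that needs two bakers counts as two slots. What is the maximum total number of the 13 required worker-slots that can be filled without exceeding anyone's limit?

Total capacity across all bakers is 2+3+2+3+2+2 = 14, and 13 slots are needed, so at most 13 can be filled.
An assignment achieving 13: Mon-AM→Leclerc+Horvat, Mon-PM→Horvat+Tran, Tue-AM→Horvat+Kahale, Tue-PM→Leclerc, Wed-AM→Kahale, Wed-PM→Priya+Tran, Thu-AM→Quispe, Thu-PM→Quispe, Fri-AM→Priya.
Loads: Leclerc 2/2, Horvat 3/3, Priya 2/2, Quispe 2/3, Kahale 2/2, Tran 2/2.

13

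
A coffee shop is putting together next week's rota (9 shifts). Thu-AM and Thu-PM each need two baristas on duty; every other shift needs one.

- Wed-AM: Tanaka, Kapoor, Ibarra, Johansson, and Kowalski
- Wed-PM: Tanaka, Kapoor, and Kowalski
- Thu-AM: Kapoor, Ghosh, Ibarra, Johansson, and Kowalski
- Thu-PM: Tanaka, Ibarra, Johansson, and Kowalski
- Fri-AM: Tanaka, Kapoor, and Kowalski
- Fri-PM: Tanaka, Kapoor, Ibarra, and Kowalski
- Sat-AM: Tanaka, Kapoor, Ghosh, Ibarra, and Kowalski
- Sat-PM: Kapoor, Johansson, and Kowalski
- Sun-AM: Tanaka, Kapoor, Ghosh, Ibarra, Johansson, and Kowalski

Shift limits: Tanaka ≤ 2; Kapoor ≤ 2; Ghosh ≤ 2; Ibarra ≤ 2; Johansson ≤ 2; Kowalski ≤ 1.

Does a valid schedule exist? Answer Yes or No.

Yes

One valid schedule: Wed-AM→Ibarra, Wed-PM→Tanaka, Thu-AM→Johansson+Kowalski, Thu-PM→Ibarra+Johansson, Fri-AM→Tanaka, Fri-PM→Kapoor, Sat-AM→Ghosh, Sat-PM→Kapoor, Sun-AM→Ghosh.
Loads: Tanaka 2/2, Kapoor 2/2, Ghosh 2/2, Ibarra 2/2, Johansson 2/2, Kowalski 1/1 — all within limits.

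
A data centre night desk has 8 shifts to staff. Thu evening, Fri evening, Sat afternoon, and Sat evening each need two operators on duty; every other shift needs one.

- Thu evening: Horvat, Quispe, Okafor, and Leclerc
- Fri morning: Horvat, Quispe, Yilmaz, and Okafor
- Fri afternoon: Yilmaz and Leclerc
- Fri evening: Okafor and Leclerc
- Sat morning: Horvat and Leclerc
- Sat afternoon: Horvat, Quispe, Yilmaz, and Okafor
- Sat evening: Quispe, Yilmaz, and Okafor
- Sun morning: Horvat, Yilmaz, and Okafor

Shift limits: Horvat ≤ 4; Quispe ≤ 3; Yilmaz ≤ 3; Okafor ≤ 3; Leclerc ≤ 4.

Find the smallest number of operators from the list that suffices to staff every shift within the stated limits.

4

12 slots to fill and no one can take more than 4, so at least ⌈12/4⌉ = 3 operators are needed.
Any 3 operators together have capacity at most 4+4+3 = 11 < 12 slots, so 3 can never suffice.
Horvat, Quispe, Okafor, and Leclerc alone can cover everything: Thu evening→Quispe+Okafor, Fri morning→Horvat, Fri afternoon→Leclerc, Fri evening→Okafor+Leclerc, Sat morning→Horvat, Sat afternoon→Horvat+Quispe, Sat evening→Quispe+Okafor, Sun morning→Horvat.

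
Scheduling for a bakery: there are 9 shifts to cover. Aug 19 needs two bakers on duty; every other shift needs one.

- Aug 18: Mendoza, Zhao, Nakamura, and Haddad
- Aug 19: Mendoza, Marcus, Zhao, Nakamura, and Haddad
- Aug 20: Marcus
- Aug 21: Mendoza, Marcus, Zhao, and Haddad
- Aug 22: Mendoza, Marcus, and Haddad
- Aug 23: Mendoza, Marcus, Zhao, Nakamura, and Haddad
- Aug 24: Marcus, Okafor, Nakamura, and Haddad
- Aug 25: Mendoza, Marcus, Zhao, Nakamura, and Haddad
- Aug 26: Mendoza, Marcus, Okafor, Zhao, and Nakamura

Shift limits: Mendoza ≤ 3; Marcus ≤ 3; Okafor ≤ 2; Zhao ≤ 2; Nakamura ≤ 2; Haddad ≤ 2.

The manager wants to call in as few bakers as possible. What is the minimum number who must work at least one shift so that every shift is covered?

10 slots to fill and no one can take more than 3, so at least ⌈10/3⌉ = 4 bakers are needed.
Mendoza, Marcus, Okafor, and Zhao alone can cover everything: Aug 18→Mendoza, Aug 19→Mendoza+Marcus, Aug 20→Marcus, Aug 21→Marcus, Aug 22→Mendoza, Aug 23→Zhao, Aug 24→Okafor, Aug 25→Zhao, Aug 26→Okafor.

4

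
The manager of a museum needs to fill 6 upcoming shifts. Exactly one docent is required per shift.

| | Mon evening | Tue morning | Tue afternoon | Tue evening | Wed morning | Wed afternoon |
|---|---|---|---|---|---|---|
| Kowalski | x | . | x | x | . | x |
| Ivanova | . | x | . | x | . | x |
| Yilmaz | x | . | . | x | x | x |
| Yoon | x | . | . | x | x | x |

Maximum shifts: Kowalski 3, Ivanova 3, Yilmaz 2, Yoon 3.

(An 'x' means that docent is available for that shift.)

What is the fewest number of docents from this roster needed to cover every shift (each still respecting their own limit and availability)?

6 slots to fill and no one can take more than 3, so at least ⌈6/3⌉ = 2 docents are needed.
Shifts {Tue morning, Tue afternoon, Wed morning} need 3 slots, but among the docents available for them (Kowalski, Ivanova, Yilmaz, and Yoon) any 2 together supply at most 2. So 2 docents are not enough.
Kowalski, Ivanova, and Yilmaz alone can cover everything: Mon evening→Kowalski, Tue morning→Ivanova, Tue afternoon→Kowalski, Tue evening→Kowalski, Wed morning→Yilmaz, Wed afternoon→Ivanova.

3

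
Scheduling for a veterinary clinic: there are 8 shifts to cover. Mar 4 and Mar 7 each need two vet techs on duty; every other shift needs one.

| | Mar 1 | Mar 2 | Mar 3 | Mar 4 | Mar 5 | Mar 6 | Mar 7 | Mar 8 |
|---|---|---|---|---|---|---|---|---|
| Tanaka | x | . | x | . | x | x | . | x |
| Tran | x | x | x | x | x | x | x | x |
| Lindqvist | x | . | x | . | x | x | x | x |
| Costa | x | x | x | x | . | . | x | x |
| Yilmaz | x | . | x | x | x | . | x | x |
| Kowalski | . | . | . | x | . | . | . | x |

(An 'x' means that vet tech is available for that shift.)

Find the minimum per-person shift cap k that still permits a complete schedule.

2

With 6 vet techs and 10 worker-slots to fill, someone must work at least ⌈10/6⌉ = 2 shifts, so k ≥ 2.
k = 2 works: Mar 1→Tran, Mar 2→Tran, Mar 3→Lindqvist, Mar 4→Costa+Yilmaz, Mar 5→Tanaka, Mar 6→Tanaka, Mar 7→Lindqvist+Costa, Mar 8→Yilmaz.
Loads: Tanaka 2, Tran 2, Lindqvist 2, Costa 2, Yilmaz 2, Kowalski 0 — all ≤ 2.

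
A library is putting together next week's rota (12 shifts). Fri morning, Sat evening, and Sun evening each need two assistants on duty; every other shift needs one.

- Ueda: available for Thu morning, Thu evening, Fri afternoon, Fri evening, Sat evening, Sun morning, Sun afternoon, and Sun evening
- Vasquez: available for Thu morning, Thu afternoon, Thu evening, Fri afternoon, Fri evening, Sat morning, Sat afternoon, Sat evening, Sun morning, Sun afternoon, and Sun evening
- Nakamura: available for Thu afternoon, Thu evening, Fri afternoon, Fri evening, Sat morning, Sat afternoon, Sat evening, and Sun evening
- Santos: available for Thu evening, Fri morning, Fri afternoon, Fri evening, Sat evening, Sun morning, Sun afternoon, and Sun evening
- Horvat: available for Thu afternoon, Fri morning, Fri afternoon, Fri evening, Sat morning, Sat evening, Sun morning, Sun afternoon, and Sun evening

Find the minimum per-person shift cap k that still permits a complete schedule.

With 5 assistants and 15 worker-slots to fill, someone must work at least ⌈15/5⌉ = 3 shifts, so k ≥ 3.
k = 3 works: Thu morning→Ueda, Thu afternoon→Vasquez, Thu evening→Ueda, Fri morning→Santos+Horvat, Fri afternoon→Nakamura, Fri evening→Nakamura, Sat morning→Vasquez, Sat afternoon→Vasquez, Sat evening→Nakamura+Horvat, Sun morning→Ueda, Sun afternoon→Santos, Sun evening→Santos+Horvat.
Loads: Ueda 3, Vasquez 3, Nakamura 3, Santos 3, Horvat 3 — all ≤ 3.

3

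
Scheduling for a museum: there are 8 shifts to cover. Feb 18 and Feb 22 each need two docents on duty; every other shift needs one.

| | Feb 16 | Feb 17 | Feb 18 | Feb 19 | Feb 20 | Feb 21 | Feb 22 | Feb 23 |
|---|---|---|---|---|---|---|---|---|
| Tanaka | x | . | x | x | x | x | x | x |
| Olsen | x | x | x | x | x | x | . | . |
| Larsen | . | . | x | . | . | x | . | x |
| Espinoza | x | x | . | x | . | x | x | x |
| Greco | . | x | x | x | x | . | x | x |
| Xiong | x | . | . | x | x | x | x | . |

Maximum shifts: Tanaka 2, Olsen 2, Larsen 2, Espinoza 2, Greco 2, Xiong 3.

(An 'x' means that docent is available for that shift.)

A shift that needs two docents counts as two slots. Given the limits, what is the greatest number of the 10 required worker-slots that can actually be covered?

Total capacity across all docents is 2+2+2+2+2+3 = 13, and 10 slots are needed, so at most 10 can be filled.
An assignment achieving 10: Feb 16→Tanaka, Feb 17→Olsen, Feb 18→Tanaka+Olsen, Feb 19→Espinoza, Feb 20→Greco, Feb 21→Larsen, Feb 22→Espinoza+Greco, Feb 23→Larsen.
Loads: Tanaka 2/2, Olsen 2/2, Larsen 2/2, Espinoza 2/2, Greco 2/2, Xiong 0/3.

10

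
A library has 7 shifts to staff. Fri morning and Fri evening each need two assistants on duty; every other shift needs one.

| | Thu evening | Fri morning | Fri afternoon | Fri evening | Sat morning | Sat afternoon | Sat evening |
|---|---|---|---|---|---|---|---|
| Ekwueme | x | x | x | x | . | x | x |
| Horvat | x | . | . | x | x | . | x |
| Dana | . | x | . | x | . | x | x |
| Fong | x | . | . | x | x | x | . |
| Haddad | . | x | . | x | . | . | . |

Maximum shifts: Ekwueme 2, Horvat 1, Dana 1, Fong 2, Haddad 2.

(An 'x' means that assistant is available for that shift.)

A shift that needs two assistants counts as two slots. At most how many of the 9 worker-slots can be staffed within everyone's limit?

Total capacity across all assistants is 2+1+1+2+2 = 8, and 9 slots are needed, so at most 8 can be filled.
An assignment achieving 8: Thu evening→Ekwueme, Fri morning→Dana+Haddad, Fri afternoon→Ekwueme, Fri evening→Fong+Haddad, Sat morning→Horvat, Sat afternoon→Fong.
Loads: Ekwueme 2/2, Horvat 1/1, Dana 1/1, Fong 2/2, Haddad 2/2.

8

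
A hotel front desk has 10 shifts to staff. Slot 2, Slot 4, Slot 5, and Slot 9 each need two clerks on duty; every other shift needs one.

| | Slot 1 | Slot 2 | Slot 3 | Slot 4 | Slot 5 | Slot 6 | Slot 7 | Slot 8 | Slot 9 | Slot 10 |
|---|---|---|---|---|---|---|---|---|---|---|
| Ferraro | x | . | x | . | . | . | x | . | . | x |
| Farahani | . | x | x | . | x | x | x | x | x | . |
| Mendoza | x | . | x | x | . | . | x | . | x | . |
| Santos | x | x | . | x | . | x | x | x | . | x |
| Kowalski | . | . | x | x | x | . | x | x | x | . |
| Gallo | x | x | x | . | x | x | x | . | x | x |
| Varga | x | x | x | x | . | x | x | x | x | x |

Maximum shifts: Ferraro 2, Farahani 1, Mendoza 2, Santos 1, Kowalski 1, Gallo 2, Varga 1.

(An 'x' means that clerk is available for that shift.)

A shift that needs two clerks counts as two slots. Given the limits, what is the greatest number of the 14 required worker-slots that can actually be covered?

Total capacity across all clerks is 2+1+2+1+1+2+1 = 10, and 14 slots are needed, so at most 10 can be filled.
An assignment achieving 10: Slot 1→Ferraro, Slot 2→Santos+Gallo, Slot 4→Mendoza+Varga, Slot 5→Farahani+Kowalski, Slot 6→Gallo, Slot 9→Mendoza, Slot 10→Ferraro.
Loads: Ferraro 2/2, Farahani 1/1, Mendoza 2/2, Santos 1/1, Kowalski 1/1, Gallo 2/2, Varga 1/1.

10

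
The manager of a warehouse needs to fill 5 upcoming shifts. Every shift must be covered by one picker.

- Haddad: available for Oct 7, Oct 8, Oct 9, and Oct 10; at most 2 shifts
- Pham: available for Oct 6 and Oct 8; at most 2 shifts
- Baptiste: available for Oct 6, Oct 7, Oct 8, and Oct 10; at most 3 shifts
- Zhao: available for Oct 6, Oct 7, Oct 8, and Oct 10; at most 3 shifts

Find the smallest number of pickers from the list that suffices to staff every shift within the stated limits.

2

5 slots to fill and no one can take more than 3, so at least ⌈5/3⌉ = 2 pickers are needed.
Haddad and Baptiste alone can cover everything: Oct 6→Baptiste, Oct 7→Haddad, Oct 8→Baptiste, Oct 9→Haddad, Oct 10→Baptiste.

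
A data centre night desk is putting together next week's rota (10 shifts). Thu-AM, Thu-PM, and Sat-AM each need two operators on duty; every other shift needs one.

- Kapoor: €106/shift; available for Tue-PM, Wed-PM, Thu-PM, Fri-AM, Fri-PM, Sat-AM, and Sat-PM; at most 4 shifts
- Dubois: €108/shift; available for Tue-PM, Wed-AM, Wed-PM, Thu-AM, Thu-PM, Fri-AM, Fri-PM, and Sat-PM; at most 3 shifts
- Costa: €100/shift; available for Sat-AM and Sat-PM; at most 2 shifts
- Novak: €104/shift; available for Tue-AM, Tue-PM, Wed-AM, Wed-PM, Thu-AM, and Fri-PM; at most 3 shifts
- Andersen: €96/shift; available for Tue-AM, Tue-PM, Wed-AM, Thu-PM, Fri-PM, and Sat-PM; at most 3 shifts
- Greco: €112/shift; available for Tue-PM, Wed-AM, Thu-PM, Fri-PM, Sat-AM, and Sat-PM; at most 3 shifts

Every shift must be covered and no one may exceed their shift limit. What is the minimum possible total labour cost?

€1332

Thu-AM can only be covered by Dubois and Novak, so that assignment is forced.
Picking the cheapest available operator for each shift independently would cost €1310, but that ignores the shift limits.
An optimal schedule: Tue-AM→Andersen, Tue-PM→Novak, Wed-AM→Andersen, Wed-PM→Novak, Thu-AM→Novak+Dubois, Thu-PM→Andersen+Kapoor, Fri-AM→Kapoor, Fri-PM→Kapoor, Sat-AM→Costa+Kapoor, Sat-PM→Costa.
Total: 96 + 104 + 96 + 104 + 104 + 108 + 96 + 106 + 106 + 106 + 100 + 106 + 100 = €1332.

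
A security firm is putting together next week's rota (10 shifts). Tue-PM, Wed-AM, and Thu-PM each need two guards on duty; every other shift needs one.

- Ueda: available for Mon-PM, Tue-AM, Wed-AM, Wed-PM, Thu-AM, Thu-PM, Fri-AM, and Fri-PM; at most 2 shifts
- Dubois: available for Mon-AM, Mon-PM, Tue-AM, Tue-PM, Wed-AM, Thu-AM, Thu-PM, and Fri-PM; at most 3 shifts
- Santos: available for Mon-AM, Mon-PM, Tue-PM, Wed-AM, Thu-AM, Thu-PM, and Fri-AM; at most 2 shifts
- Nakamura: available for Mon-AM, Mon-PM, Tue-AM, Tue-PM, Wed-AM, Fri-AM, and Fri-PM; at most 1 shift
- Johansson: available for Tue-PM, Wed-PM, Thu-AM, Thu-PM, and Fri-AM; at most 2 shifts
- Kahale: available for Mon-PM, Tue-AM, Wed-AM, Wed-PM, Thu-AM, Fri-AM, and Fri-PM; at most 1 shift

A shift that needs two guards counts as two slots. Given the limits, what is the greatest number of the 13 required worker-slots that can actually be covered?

Total capacity across all guards is 2+3+2+1+2+1 = 11, and 13 slots are needed, so at most 11 can be filled.
An assignment achieving 11: Mon-AM→Dubois, Mon-PM→Kahale, Tue-AM→Ueda, Tue-PM→Dubois+Santos, Wed-PM→Ueda, Thu-AM→Johansson, Thu-PM→Dubois+Santos, Fri-AM→Johansson, Fri-PM→Nakamura.
Loads: Ueda 2/2, Dubois 3/3, Santos 2/2, Nakamura 1/1, Johansson 2/2, Kahale 1/1.

11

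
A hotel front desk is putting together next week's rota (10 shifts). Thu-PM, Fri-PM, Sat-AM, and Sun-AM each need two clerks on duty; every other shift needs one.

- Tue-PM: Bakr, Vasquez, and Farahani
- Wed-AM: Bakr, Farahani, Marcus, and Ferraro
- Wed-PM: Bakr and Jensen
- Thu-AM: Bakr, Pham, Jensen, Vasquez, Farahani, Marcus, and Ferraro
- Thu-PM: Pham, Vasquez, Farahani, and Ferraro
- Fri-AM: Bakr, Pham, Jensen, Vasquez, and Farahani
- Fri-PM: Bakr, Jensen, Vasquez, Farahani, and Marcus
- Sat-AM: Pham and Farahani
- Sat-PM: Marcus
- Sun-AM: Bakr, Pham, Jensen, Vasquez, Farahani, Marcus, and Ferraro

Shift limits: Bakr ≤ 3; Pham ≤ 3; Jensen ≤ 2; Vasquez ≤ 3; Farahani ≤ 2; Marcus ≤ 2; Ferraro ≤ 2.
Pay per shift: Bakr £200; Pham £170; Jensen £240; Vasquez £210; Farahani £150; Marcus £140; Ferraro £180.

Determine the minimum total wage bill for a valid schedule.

Sat-AM can only be covered by Pham and Farahani, so that assignment is forced.
Sat-PM can only be covered by Marcus, so that assignment is forced.
Picking the cheapest available clerk for each shift independently would cost £2140, but that ignores the shift limits.
An optimal schedule: Tue-PM→Farahani, Wed-AM→Marcus, Wed-PM→Bakr, Thu-AM→Ferraro, Thu-PM→Pham+Ferraro, Fri-AM→Pham, Fri-PM→Bakr+Vasquez, Sat-AM→Farahani+Pham, Sat-PM→Marcus, Sun-AM→Bakr+Vasquez.
Total: 150 + 140 + 200 + 180 + 170 + 180 + 170 + 200 + 210 + 150 + 170 + 140 + 200 + 210 = £2470.

£2470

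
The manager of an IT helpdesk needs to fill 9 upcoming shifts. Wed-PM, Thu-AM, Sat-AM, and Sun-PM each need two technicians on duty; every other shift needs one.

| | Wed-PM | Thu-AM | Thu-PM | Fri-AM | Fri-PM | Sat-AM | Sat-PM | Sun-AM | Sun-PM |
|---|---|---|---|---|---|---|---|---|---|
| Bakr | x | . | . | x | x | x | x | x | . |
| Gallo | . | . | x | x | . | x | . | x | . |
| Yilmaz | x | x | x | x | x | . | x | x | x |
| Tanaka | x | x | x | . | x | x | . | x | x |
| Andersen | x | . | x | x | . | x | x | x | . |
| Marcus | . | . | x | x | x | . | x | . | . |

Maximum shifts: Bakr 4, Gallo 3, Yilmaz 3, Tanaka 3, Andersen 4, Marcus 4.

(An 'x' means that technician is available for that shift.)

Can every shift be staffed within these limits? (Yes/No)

Thu-AM can only be covered by Yilmaz and Tanaka, so that assignment is forced.
Sun-PM can only be covered by Yilmaz and Tanaka, so that assignment is forced.
One valid schedule: Wed-PM→Yilmaz+Tanaka, Thu-AM→Yilmaz+Tanaka, Thu-PM→Gallo, Fri-AM→Bakr, Fri-PM→Bakr, Sat-AM→Gallo+Andersen, Sat-PM→Bakr, Sun-AM→Bakr, Sun-PM→Yilmaz+Tanaka.
Loads: Bakr 4/4, Gallo 2/3, Yilmaz 3/3, Tanaka 3/3, Andersen 1/4, Marcus 0/4 — all within limits.

Yes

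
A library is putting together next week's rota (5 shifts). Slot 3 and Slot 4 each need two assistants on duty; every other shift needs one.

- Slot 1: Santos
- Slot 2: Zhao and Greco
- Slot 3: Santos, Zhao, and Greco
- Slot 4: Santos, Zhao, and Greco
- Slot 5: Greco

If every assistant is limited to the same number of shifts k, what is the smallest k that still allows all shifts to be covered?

3

With 3 assistants and 7 worker-slots to fill, someone must work at least ⌈7/3⌉ = 3 shifts, so k ≥ 3.
k = 3 works: Slot 1→Santos, Slot 2→Zhao, Slot 3→Santos+Zhao, Slot 4→Santos+Zhao, Slot 5→Greco.
Loads: Santos 3, Zhao 3, Greco 1 — all ≤ 3.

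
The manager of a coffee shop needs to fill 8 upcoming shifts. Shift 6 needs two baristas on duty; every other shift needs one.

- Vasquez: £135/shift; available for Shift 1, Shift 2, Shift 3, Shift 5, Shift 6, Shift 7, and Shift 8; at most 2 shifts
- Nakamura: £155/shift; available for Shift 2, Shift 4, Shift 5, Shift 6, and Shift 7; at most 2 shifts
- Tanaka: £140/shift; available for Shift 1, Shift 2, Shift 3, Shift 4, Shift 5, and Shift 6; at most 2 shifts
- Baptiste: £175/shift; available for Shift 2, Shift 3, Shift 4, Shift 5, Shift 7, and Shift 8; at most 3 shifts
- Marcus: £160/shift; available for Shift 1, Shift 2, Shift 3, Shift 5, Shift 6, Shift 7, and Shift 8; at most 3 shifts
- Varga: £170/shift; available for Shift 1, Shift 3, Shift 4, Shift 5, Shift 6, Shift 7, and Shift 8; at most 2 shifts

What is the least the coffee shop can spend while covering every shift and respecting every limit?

£1340

Picking the cheapest available barista for each shift independently would cost £1225, but that ignores the shift limits.
An optimal schedule: Shift 1→Vasquez, Shift 2→Tanaka, Shift 3→Marcus, Shift 4→Tanaka, Shift 5→Marcus, Shift 6→Nakamura+Marcus, Shift 7→Nakamura, Shift 8→Vasquez.
Total: 135 + 140 + 160 + 140 + 160 + 155 + 160 + 155 + 135 = £1340.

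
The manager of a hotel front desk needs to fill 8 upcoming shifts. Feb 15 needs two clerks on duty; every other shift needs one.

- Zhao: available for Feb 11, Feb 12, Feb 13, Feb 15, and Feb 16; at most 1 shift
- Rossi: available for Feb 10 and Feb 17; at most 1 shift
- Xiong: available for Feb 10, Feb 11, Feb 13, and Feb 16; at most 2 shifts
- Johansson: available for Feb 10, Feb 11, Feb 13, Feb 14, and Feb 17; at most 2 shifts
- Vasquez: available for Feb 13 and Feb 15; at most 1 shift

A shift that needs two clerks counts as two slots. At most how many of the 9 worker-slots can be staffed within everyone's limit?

Total capacity across all clerks is 1+1+2+2+1 = 7, and 9 slots are needed, so at most 7 can be filled.
An assignment achieving 7: Feb 10→Xiong, Feb 11→Johansson, Feb 12→Zhao, Feb 14→Johansson, Feb 15→Vasquez, Feb 16→Xiong, Feb 17→Rossi.
Loads: Zhao 1/1, Rossi 1/1, Xiong 2/2, Johansson 2/2, Vasquez 1/1.

7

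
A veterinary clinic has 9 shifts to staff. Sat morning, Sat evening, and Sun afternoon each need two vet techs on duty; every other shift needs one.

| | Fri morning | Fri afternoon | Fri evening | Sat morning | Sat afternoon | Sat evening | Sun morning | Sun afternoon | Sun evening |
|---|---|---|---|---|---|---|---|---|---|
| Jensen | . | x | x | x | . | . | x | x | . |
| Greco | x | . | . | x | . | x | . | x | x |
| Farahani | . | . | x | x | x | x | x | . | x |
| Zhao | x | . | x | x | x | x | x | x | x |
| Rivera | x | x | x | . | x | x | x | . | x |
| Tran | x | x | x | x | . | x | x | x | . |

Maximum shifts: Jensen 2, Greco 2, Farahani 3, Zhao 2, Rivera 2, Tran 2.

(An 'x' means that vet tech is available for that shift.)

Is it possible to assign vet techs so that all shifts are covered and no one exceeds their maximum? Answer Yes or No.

One valid schedule: Fri morning→Greco, Fri afternoon→Jensen, Fri evening→Jensen, Sat morning→Farahani+Zhao, Sat afternoon→Farahani, Sat evening→Rivera+Tran, Sun morning→Farahani, Sun afternoon→Zhao+Tran, Sun evening→Greco.
Loads: Jensen 2/2, Greco 2/2, Farahani 3/3, Zhao 2/2, Rivera 1/2, Tran 2/2 — all within limits.

Yes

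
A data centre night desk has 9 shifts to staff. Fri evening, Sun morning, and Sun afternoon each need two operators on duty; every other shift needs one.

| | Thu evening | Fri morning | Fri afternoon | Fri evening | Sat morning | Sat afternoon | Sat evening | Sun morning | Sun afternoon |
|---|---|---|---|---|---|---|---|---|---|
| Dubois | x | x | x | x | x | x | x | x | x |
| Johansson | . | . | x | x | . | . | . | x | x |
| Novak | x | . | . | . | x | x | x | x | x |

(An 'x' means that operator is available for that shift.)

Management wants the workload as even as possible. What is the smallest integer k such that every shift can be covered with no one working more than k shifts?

4

With 3 operators and 12 worker-slots to fill, someone must work at least ⌈12/3⌉ = 4 shifts, so k ≥ 4.
k = 4 works: Thu evening→Dubois, Fri morning→Dubois, Fri afternoon→Johansson, Fri evening→Dubois+Johansson, Sat morning→Dubois, Sat afternoon→Novak, Sat evening→Novak, Sun morning→Johansson+Novak, Sun afternoon→Johansson+Novak.
Loads: Dubois 4, Johansson 4, Novak 4 — all ≤ 4.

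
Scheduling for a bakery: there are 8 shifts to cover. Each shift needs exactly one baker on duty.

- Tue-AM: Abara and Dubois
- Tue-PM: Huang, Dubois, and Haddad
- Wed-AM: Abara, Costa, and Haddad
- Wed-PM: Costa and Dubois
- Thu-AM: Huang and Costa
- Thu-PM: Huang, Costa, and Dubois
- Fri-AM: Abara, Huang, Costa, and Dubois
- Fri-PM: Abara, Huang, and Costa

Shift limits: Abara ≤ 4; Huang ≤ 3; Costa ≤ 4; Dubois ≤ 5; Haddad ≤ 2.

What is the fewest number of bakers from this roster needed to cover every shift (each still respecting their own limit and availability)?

2

8 slots to fill and no one can take more than 5, so at least ⌈8/5⌉ = 2 bakers are needed.
Costa and Dubois alone can cover everything: Tue-AM→Dubois, Tue-PM→Dubois, Wed-AM→Costa, Wed-PM→Costa, Thu-AM→Costa, Thu-PM→Dubois, Fri-AM→Dubois, Fri-PM→Costa.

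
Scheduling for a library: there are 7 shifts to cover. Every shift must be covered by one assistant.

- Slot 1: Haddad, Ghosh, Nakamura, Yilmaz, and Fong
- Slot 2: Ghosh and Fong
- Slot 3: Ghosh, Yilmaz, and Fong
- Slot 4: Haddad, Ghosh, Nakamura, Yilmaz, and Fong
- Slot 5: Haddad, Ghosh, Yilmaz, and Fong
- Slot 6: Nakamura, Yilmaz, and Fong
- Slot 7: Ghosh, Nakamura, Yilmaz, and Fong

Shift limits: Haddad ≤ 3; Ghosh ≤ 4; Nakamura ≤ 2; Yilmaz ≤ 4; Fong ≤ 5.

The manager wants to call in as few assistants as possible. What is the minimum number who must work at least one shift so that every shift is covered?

2

7 slots to fill and no one can take more than 5, so at least ⌈7/5⌉ = 2 assistants are needed.
Haddad and Fong alone can cover everything: Slot 1→Haddad, Slot 2→Fong, Slot 3→Fong, Slot 4→Haddad, Slot 5→Haddad, Slot 6→Fong, Slot 7→Fong.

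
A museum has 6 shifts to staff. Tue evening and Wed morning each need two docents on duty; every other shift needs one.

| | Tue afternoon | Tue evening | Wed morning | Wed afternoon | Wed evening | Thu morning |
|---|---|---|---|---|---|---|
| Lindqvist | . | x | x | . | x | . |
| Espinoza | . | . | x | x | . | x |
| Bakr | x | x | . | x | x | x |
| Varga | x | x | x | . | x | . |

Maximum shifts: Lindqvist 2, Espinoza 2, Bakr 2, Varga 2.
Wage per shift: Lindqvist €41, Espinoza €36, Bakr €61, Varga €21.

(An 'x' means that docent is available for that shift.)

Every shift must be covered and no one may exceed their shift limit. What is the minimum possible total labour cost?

€318

Picking the cheapest available docent for each shift independently would cost €233, but that ignores the shift limits.
An optimal schedule: Tue afternoon→Bakr, Tue evening→Lindqvist+Bakr, Wed morning→Lindqvist+Varga, Wed afternoon→Espinoza, Wed evening→Varga, Thu morning→Espinoza.
Total: 61 + 41 + 61 + 41 + 21 + 36 + 21 + 36 = €318.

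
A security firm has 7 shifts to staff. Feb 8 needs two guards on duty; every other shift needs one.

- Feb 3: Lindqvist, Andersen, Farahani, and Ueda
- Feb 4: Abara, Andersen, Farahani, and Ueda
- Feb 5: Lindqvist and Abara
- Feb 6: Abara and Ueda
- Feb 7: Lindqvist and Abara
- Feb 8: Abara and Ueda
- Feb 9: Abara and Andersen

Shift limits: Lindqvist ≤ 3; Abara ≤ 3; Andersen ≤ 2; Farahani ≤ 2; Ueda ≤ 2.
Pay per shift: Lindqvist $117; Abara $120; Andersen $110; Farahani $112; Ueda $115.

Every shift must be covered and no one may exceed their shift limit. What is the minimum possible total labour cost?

Feb 8 can only be covered by Abara and Ueda, so that assignment is forced.
Picking the cheapest available guard for each shift independently would cost $914, but that ignores the shift limits.
An optimal schedule: Feb 3→Andersen, Feb 4→Farahani, Feb 5→Lindqvist, Feb 6→Ueda, Feb 7→Lindqvist, Feb 8→Ueda+Abara, Feb 9→Andersen.
Total: 110 + 112 + 117 + 115 + 117 + 115 + 120 + 110 = $916.

$916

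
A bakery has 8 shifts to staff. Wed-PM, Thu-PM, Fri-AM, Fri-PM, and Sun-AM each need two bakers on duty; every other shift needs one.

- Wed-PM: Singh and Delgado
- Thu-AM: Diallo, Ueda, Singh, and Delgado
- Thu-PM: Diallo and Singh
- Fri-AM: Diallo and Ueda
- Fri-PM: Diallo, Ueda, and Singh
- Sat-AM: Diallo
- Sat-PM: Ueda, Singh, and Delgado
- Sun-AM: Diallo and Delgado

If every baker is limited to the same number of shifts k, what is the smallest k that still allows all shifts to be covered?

With 4 bakers and 13 worker-slots to fill, someone must work at least ⌈13/4⌉ = 4 shifts, so k ≥ 4.
k = 4 works: Wed-PM→Singh+Delgado, Thu-AM→Ueda, Thu-PM→Diallo+Singh, Fri-AM→Diallo+Ueda, Fri-PM→Ueda+Singh, Sat-AM→Diallo, Sat-PM→Ueda, Sun-AM→Diallo+Delgado.
Loads: Diallo 4, Ueda 4, Singh 3, Delgado 2 — all ≤ 4.

4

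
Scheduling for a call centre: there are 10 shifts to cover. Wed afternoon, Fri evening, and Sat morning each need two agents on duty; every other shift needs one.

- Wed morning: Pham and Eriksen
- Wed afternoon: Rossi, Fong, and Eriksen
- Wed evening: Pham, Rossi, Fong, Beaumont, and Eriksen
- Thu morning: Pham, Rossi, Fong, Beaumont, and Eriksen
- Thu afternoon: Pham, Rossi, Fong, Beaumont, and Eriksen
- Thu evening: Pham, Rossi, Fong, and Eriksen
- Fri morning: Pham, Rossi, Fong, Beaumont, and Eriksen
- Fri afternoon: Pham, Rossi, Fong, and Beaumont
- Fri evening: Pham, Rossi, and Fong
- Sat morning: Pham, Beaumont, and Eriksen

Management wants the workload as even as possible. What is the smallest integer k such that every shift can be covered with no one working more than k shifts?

With 5 agents and 13 worker-slots to fill, someone must work at least ⌈13/5⌉ = 3 shifts, so k ≥ 3.
k = 3 works: Wed morning→Pham, Wed afternoon→Rossi+Fong, Wed evening→Fong, Thu morning→Beaumont, Thu afternoon→Beaumont, Thu evening→Rossi, Fri morning→Eriksen, Fri afternoon→Fong, Fri evening→Pham+Rossi, Sat morning→Pham+Beaumont.
Loads: Pham 3, Rossi 3, Fong 3, Beaumont 3, Eriksen 1 — all ≤ 3.

3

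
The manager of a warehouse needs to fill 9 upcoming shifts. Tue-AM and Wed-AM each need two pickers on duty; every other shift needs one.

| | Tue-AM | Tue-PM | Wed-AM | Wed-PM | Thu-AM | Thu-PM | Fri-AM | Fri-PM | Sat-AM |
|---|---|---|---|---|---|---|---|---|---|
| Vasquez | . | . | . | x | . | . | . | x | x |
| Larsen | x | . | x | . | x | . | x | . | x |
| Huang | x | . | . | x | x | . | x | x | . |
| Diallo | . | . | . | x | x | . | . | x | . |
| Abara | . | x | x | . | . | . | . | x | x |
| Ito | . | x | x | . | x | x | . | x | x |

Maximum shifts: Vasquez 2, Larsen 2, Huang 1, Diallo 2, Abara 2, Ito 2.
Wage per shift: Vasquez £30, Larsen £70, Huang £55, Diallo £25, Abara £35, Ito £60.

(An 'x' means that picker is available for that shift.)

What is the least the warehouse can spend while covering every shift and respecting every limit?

Tue-AM can only be covered by Larsen and Huang, so that assignment is forced.
Thu-PM can only be covered by Ito, so that assignment is forced.
Picking the cheapest available picker for each shift independently would cost £475, but that ignores the shift limits.
An optimal schedule: Tue-AM→Larsen+Huang, Tue-PM→Abara, Wed-AM→Abara+Ito, Wed-PM→Vasquez, Thu-AM→Diallo, Thu-PM→Ito, Fri-AM→Larsen, Fri-PM→Diallo, Sat-AM→Vasquez.
Total: 70 + 55 + 35 + 35 + 60 + 30 + 25 + 60 + 70 + 25 + 30 = £495.

£495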